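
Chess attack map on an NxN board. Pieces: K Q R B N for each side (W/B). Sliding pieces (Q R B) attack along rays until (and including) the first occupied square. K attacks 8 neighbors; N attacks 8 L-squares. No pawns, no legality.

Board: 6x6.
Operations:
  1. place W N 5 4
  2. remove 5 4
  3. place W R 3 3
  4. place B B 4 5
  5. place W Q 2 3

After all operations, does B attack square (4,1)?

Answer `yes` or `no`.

Answer: no

Derivation:
Op 1: place WN@(5,4)
Op 2: remove (5,4)
Op 3: place WR@(3,3)
Op 4: place BB@(4,5)
Op 5: place WQ@(2,3)
Per-piece attacks for B:
  BB@(4,5): attacks (5,4) (3,4) (2,3) [ray(-1,-1) blocked at (2,3)]
B attacks (4,1): no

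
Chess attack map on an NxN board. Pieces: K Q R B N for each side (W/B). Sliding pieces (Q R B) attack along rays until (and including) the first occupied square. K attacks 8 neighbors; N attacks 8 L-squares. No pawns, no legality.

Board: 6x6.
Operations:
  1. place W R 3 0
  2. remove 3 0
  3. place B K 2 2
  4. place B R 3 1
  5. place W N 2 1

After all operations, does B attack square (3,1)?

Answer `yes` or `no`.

Answer: yes

Derivation:
Op 1: place WR@(3,0)
Op 2: remove (3,0)
Op 3: place BK@(2,2)
Op 4: place BR@(3,1)
Op 5: place WN@(2,1)
Per-piece attacks for B:
  BK@(2,2): attacks (2,3) (2,1) (3,2) (1,2) (3,3) (3,1) (1,3) (1,1)
  BR@(3,1): attacks (3,2) (3,3) (3,4) (3,5) (3,0) (4,1) (5,1) (2,1) [ray(-1,0) blocked at (2,1)]
B attacks (3,1): yes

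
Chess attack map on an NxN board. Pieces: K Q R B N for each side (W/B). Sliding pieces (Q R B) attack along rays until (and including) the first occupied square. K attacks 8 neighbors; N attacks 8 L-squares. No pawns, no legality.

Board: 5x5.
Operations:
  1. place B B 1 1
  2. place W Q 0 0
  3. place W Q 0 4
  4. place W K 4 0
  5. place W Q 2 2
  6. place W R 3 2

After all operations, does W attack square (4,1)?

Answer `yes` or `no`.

Answer: yes

Derivation:
Op 1: place BB@(1,1)
Op 2: place WQ@(0,0)
Op 3: place WQ@(0,4)
Op 4: place WK@(4,0)
Op 5: place WQ@(2,2)
Op 6: place WR@(3,2)
Per-piece attacks for W:
  WQ@(0,0): attacks (0,1) (0,2) (0,3) (0,4) (1,0) (2,0) (3,0) (4,0) (1,1) [ray(0,1) blocked at (0,4); ray(1,0) blocked at (4,0); ray(1,1) blocked at (1,1)]
  WQ@(0,4): attacks (0,3) (0,2) (0,1) (0,0) (1,4) (2,4) (3,4) (4,4) (1,3) (2,2) [ray(0,-1) blocked at (0,0); ray(1,-1) blocked at (2,2)]
  WQ@(2,2): attacks (2,3) (2,4) (2,1) (2,0) (3,2) (1,2) (0,2) (3,3) (4,4) (3,1) (4,0) (1,3) (0,4) (1,1) [ray(1,0) blocked at (3,2); ray(1,-1) blocked at (4,0); ray(-1,1) blocked at (0,4); ray(-1,-1) blocked at (1,1)]
  WR@(3,2): attacks (3,3) (3,4) (3,1) (3,0) (4,2) (2,2) [ray(-1,0) blocked at (2,2)]
  WK@(4,0): attacks (4,1) (3,0) (3,1)
W attacks (4,1): yes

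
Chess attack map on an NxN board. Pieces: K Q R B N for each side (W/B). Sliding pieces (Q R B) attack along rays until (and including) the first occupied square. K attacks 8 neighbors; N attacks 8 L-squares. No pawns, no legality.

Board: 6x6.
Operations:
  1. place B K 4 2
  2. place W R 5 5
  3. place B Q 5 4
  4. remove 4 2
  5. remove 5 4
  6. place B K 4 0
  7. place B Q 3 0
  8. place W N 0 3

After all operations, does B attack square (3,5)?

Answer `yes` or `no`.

Answer: yes

Derivation:
Op 1: place BK@(4,2)
Op 2: place WR@(5,5)
Op 3: place BQ@(5,4)
Op 4: remove (4,2)
Op 5: remove (5,4)
Op 6: place BK@(4,0)
Op 7: place BQ@(3,0)
Op 8: place WN@(0,3)
Per-piece attacks for B:
  BQ@(3,0): attacks (3,1) (3,2) (3,3) (3,4) (3,5) (4,0) (2,0) (1,0) (0,0) (4,1) (5,2) (2,1) (1,2) (0,3) [ray(1,0) blocked at (4,0); ray(-1,1) blocked at (0,3)]
  BK@(4,0): attacks (4,1) (5,0) (3,0) (5,1) (3,1)
B attacks (3,5): yes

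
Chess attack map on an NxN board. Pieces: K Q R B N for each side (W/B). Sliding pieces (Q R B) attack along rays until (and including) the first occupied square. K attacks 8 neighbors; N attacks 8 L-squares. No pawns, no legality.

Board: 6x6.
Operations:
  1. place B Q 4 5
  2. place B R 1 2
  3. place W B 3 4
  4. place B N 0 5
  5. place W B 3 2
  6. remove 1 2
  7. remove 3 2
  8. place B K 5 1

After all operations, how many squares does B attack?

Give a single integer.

Answer: 16

Derivation:
Op 1: place BQ@(4,5)
Op 2: place BR@(1,2)
Op 3: place WB@(3,4)
Op 4: place BN@(0,5)
Op 5: place WB@(3,2)
Op 6: remove (1,2)
Op 7: remove (3,2)
Op 8: place BK@(5,1)
Per-piece attacks for B:
  BN@(0,5): attacks (1,3) (2,4)
  BQ@(4,5): attacks (4,4) (4,3) (4,2) (4,1) (4,0) (5,5) (3,5) (2,5) (1,5) (0,5) (5,4) (3,4) [ray(-1,0) blocked at (0,5); ray(-1,-1) blocked at (3,4)]
  BK@(5,1): attacks (5,2) (5,0) (4,1) (4,2) (4,0)
Union (16 distinct): (0,5) (1,3) (1,5) (2,4) (2,5) (3,4) (3,5) (4,0) (4,1) (4,2) (4,3) (4,4) (5,0) (5,2) (5,4) (5,5)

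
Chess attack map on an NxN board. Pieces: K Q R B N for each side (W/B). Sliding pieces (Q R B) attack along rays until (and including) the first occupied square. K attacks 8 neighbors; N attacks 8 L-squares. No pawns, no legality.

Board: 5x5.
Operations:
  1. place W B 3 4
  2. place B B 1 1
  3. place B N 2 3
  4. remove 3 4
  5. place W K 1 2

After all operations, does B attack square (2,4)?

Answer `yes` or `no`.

Answer: no

Derivation:
Op 1: place WB@(3,4)
Op 2: place BB@(1,1)
Op 3: place BN@(2,3)
Op 4: remove (3,4)
Op 5: place WK@(1,2)
Per-piece attacks for B:
  BB@(1,1): attacks (2,2) (3,3) (4,4) (2,0) (0,2) (0,0)
  BN@(2,3): attacks (4,4) (0,4) (3,1) (4,2) (1,1) (0,2)
B attacks (2,4): no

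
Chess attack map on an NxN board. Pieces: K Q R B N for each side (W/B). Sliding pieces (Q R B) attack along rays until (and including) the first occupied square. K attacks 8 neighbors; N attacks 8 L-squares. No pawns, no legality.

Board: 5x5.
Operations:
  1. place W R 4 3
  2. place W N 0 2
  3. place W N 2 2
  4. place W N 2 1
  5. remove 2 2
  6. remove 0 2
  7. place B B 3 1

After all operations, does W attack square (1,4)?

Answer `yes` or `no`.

Op 1: place WR@(4,3)
Op 2: place WN@(0,2)
Op 3: place WN@(2,2)
Op 4: place WN@(2,1)
Op 5: remove (2,2)
Op 6: remove (0,2)
Op 7: place BB@(3,1)
Per-piece attacks for W:
  WN@(2,1): attacks (3,3) (4,2) (1,3) (0,2) (4,0) (0,0)
  WR@(4,3): attacks (4,4) (4,2) (4,1) (4,0) (3,3) (2,3) (1,3) (0,3)
W attacks (1,4): no

Answer: no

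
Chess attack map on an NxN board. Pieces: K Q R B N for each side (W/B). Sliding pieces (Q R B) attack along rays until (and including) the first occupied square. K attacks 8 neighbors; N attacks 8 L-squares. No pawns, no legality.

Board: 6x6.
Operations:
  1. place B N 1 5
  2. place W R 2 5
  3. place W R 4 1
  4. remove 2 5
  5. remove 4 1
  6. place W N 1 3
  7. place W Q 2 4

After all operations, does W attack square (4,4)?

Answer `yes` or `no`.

Answer: yes

Derivation:
Op 1: place BN@(1,5)
Op 2: place WR@(2,5)
Op 3: place WR@(4,1)
Op 4: remove (2,5)
Op 5: remove (4,1)
Op 6: place WN@(1,3)
Op 7: place WQ@(2,4)
Per-piece attacks for W:
  WN@(1,3): attacks (2,5) (3,4) (0,5) (2,1) (3,2) (0,1)
  WQ@(2,4): attacks (2,5) (2,3) (2,2) (2,1) (2,0) (3,4) (4,4) (5,4) (1,4) (0,4) (3,5) (3,3) (4,2) (5,1) (1,5) (1,3) [ray(-1,1) blocked at (1,5); ray(-1,-1) blocked at (1,3)]
W attacks (4,4): yes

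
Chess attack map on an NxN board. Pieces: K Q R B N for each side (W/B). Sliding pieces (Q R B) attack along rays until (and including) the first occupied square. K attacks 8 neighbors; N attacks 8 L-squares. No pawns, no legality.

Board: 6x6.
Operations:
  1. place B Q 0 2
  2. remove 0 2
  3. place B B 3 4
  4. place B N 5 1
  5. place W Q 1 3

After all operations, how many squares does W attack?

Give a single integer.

Answer: 17

Derivation:
Op 1: place BQ@(0,2)
Op 2: remove (0,2)
Op 3: place BB@(3,4)
Op 4: place BN@(5,1)
Op 5: place WQ@(1,3)
Per-piece attacks for W:
  WQ@(1,3): attacks (1,4) (1,5) (1,2) (1,1) (1,0) (2,3) (3,3) (4,3) (5,3) (0,3) (2,4) (3,5) (2,2) (3,1) (4,0) (0,4) (0,2)
Union (17 distinct): (0,2) (0,3) (0,4) (1,0) (1,1) (1,2) (1,4) (1,5) (2,2) (2,3) (2,4) (3,1) (3,3) (3,5) (4,0) (4,3) (5,3)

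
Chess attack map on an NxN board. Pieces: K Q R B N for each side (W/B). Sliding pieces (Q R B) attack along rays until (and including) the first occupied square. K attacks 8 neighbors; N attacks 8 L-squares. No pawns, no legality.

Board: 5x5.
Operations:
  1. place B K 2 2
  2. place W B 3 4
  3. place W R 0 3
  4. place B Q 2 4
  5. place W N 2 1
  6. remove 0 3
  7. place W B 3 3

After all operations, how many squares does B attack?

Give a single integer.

Answer: 13

Derivation:
Op 1: place BK@(2,2)
Op 2: place WB@(3,4)
Op 3: place WR@(0,3)
Op 4: place BQ@(2,4)
Op 5: place WN@(2,1)
Op 6: remove (0,3)
Op 7: place WB@(3,3)
Per-piece attacks for B:
  BK@(2,2): attacks (2,3) (2,1) (3,2) (1,2) (3,3) (3,1) (1,3) (1,1)
  BQ@(2,4): attacks (2,3) (2,2) (3,4) (1,4) (0,4) (3,3) (1,3) (0,2) [ray(0,-1) blocked at (2,2); ray(1,0) blocked at (3,4); ray(1,-1) blocked at (3,3)]
Union (13 distinct): (0,2) (0,4) (1,1) (1,2) (1,3) (1,4) (2,1) (2,2) (2,3) (3,1) (3,2) (3,3) (3,4)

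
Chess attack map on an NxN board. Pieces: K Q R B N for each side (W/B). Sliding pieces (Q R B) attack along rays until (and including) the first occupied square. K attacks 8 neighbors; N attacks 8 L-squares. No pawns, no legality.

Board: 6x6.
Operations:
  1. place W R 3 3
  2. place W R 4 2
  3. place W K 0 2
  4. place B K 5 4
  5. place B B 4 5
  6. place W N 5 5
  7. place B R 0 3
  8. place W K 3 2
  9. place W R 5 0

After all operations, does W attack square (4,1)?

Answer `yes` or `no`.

Answer: yes

Derivation:
Op 1: place WR@(3,3)
Op 2: place WR@(4,2)
Op 3: place WK@(0,2)
Op 4: place BK@(5,4)
Op 5: place BB@(4,5)
Op 6: place WN@(5,5)
Op 7: place BR@(0,3)
Op 8: place WK@(3,2)
Op 9: place WR@(5,0)
Per-piece attacks for W:
  WK@(0,2): attacks (0,3) (0,1) (1,2) (1,3) (1,1)
  WK@(3,2): attacks (3,3) (3,1) (4,2) (2,2) (4,3) (4,1) (2,3) (2,1)
  WR@(3,3): attacks (3,4) (3,5) (3,2) (4,3) (5,3) (2,3) (1,3) (0,3) [ray(0,-1) blocked at (3,2); ray(-1,0) blocked at (0,3)]
  WR@(4,2): attacks (4,3) (4,4) (4,5) (4,1) (4,0) (5,2) (3,2) [ray(0,1) blocked at (4,5); ray(-1,0) blocked at (3,2)]
  WR@(5,0): attacks (5,1) (5,2) (5,3) (5,4) (4,0) (3,0) (2,0) (1,0) (0,0) [ray(0,1) blocked at (5,4)]
  WN@(5,5): attacks (4,3) (3,4)
W attacks (4,1): yes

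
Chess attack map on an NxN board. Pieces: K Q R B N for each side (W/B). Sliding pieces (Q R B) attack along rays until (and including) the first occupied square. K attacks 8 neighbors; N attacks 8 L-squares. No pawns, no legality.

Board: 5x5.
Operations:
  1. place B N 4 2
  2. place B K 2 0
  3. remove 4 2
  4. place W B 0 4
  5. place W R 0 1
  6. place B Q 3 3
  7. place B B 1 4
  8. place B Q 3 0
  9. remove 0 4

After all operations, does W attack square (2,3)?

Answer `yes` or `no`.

Answer: no

Derivation:
Op 1: place BN@(4,2)
Op 2: place BK@(2,0)
Op 3: remove (4,2)
Op 4: place WB@(0,4)
Op 5: place WR@(0,1)
Op 6: place BQ@(3,3)
Op 7: place BB@(1,4)
Op 8: place BQ@(3,0)
Op 9: remove (0,4)
Per-piece attacks for W:
  WR@(0,1): attacks (0,2) (0,3) (0,4) (0,0) (1,1) (2,1) (3,1) (4,1)
W attacks (2,3): no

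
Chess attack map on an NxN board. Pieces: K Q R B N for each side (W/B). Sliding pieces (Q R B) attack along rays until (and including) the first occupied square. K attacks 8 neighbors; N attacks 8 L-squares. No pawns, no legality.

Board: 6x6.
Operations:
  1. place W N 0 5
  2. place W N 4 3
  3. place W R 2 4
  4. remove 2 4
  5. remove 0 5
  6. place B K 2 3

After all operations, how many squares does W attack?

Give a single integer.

Op 1: place WN@(0,5)
Op 2: place WN@(4,3)
Op 3: place WR@(2,4)
Op 4: remove (2,4)
Op 5: remove (0,5)
Op 6: place BK@(2,3)
Per-piece attacks for W:
  WN@(4,3): attacks (5,5) (3,5) (2,4) (5,1) (3,1) (2,2)
Union (6 distinct): (2,2) (2,4) (3,1) (3,5) (5,1) (5,5)

Answer: 6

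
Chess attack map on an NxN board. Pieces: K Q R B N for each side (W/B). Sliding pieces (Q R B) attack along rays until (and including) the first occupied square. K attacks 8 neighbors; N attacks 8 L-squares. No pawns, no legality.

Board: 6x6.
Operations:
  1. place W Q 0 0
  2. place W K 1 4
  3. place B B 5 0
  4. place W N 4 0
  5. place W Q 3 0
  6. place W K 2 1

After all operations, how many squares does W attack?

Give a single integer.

Op 1: place WQ@(0,0)
Op 2: place WK@(1,4)
Op 3: place BB@(5,0)
Op 4: place WN@(4,0)
Op 5: place WQ@(3,0)
Op 6: place WK@(2,1)
Per-piece attacks for W:
  WQ@(0,0): attacks (0,1) (0,2) (0,3) (0,4) (0,5) (1,0) (2,0) (3,0) (1,1) (2,2) (3,3) (4,4) (5,5) [ray(1,0) blocked at (3,0)]
  WK@(1,4): attacks (1,5) (1,3) (2,4) (0,4) (2,5) (2,3) (0,5) (0,3)
  WK@(2,1): attacks (2,2) (2,0) (3,1) (1,1) (3,2) (3,0) (1,2) (1,0)
  WQ@(3,0): attacks (3,1) (3,2) (3,3) (3,4) (3,5) (4,0) (2,0) (1,0) (0,0) (4,1) (5,2) (2,1) [ray(1,0) blocked at (4,0); ray(-1,0) blocked at (0,0); ray(-1,1) blocked at (2,1)]
  WN@(4,0): attacks (5,2) (3,2) (2,1)
Union (28 distinct): (0,0) (0,1) (0,2) (0,3) (0,4) (0,5) (1,0) (1,1) (1,2) (1,3) (1,5) (2,0) (2,1) (2,2) (2,3) (2,4) (2,5) (3,0) (3,1) (3,2) (3,3) (3,4) (3,5) (4,0) (4,1) (4,4) (5,2) (5,5)

Answer: 28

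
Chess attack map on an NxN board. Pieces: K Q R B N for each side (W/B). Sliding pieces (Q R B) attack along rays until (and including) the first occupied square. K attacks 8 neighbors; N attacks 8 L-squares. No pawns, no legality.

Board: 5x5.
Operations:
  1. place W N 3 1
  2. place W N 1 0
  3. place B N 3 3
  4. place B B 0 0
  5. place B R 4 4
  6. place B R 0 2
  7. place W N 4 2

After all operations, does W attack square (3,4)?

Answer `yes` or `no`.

Op 1: place WN@(3,1)
Op 2: place WN@(1,0)
Op 3: place BN@(3,3)
Op 4: place BB@(0,0)
Op 5: place BR@(4,4)
Op 6: place BR@(0,2)
Op 7: place WN@(4,2)
Per-piece attacks for W:
  WN@(1,0): attacks (2,2) (3,1) (0,2)
  WN@(3,1): attacks (4,3) (2,3) (1,2) (1,0)
  WN@(4,2): attacks (3,4) (2,3) (3,0) (2,1)
W attacks (3,4): yes

Answer: yes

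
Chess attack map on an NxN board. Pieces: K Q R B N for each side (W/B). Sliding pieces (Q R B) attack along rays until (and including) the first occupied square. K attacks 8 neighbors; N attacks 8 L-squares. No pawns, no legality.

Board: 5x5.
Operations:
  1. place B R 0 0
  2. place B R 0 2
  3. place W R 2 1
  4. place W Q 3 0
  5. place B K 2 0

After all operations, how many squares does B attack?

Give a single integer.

Answer: 15

Derivation:
Op 1: place BR@(0,0)
Op 2: place BR@(0,2)
Op 3: place WR@(2,1)
Op 4: place WQ@(3,0)
Op 5: place BK@(2,0)
Per-piece attacks for B:
  BR@(0,0): attacks (0,1) (0,2) (1,0) (2,0) [ray(0,1) blocked at (0,2); ray(1,0) blocked at (2,0)]
  BR@(0,2): attacks (0,3) (0,4) (0,1) (0,0) (1,2) (2,2) (3,2) (4,2) [ray(0,-1) blocked at (0,0)]
  BK@(2,0): attacks (2,1) (3,0) (1,0) (3,1) (1,1)
Union (15 distinct): (0,0) (0,1) (0,2) (0,3) (0,4) (1,0) (1,1) (1,2) (2,0) (2,1) (2,2) (3,0) (3,1) (3,2) (4,2)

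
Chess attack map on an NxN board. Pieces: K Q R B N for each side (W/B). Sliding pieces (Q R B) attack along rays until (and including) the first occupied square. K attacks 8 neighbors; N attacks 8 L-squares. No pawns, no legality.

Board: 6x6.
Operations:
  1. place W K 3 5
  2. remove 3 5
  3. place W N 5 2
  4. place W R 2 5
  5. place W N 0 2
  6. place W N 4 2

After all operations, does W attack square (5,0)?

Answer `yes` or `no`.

Answer: yes

Derivation:
Op 1: place WK@(3,5)
Op 2: remove (3,5)
Op 3: place WN@(5,2)
Op 4: place WR@(2,5)
Op 5: place WN@(0,2)
Op 6: place WN@(4,2)
Per-piece attacks for W:
  WN@(0,2): attacks (1,4) (2,3) (1,0) (2,1)
  WR@(2,5): attacks (2,4) (2,3) (2,2) (2,1) (2,0) (3,5) (4,5) (5,5) (1,5) (0,5)
  WN@(4,2): attacks (5,4) (3,4) (2,3) (5,0) (3,0) (2,1)
  WN@(5,2): attacks (4,4) (3,3) (4,0) (3,1)
W attacks (5,0): yes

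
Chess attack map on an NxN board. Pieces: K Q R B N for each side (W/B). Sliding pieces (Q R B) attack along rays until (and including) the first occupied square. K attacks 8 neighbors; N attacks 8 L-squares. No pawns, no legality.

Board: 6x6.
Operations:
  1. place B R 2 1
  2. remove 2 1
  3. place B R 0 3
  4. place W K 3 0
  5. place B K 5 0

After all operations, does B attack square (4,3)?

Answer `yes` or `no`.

Answer: yes

Derivation:
Op 1: place BR@(2,1)
Op 2: remove (2,1)
Op 3: place BR@(0,3)
Op 4: place WK@(3,0)
Op 5: place BK@(5,0)
Per-piece attacks for B:
  BR@(0,3): attacks (0,4) (0,5) (0,2) (0,1) (0,0) (1,3) (2,3) (3,3) (4,3) (5,3)
  BK@(5,0): attacks (5,1) (4,0) (4,1)
B attacks (4,3): yes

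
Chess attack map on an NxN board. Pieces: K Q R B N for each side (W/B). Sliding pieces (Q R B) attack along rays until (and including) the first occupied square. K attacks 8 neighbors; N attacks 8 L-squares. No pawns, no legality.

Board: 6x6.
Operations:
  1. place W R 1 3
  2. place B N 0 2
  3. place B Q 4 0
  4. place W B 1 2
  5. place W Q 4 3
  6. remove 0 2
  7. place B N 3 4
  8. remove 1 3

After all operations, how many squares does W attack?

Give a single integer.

Answer: 18

Derivation:
Op 1: place WR@(1,3)
Op 2: place BN@(0,2)
Op 3: place BQ@(4,0)
Op 4: place WB@(1,2)
Op 5: place WQ@(4,3)
Op 6: remove (0,2)
Op 7: place BN@(3,4)
Op 8: remove (1,3)
Per-piece attacks for W:
  WB@(1,2): attacks (2,3) (3,4) (2,1) (3,0) (0,3) (0,1) [ray(1,1) blocked at (3,4)]
  WQ@(4,3): attacks (4,4) (4,5) (4,2) (4,1) (4,0) (5,3) (3,3) (2,3) (1,3) (0,3) (5,4) (5,2) (3,4) (3,2) (2,1) (1,0) [ray(0,-1) blocked at (4,0); ray(-1,1) blocked at (3,4)]
Union (18 distinct): (0,1) (0,3) (1,0) (1,3) (2,1) (2,3) (3,0) (3,2) (3,3) (3,4) (4,0) (4,1) (4,2) (4,4) (4,5) (5,2) (5,3) (5,4)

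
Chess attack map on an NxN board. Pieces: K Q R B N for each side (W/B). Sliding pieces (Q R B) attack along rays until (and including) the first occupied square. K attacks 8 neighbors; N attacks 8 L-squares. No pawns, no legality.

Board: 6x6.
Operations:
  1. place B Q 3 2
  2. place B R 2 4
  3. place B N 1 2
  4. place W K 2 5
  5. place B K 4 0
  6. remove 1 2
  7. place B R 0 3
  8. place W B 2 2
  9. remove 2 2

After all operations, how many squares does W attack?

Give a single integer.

Op 1: place BQ@(3,2)
Op 2: place BR@(2,4)
Op 3: place BN@(1,2)
Op 4: place WK@(2,5)
Op 5: place BK@(4,0)
Op 6: remove (1,2)
Op 7: place BR@(0,3)
Op 8: place WB@(2,2)
Op 9: remove (2,2)
Per-piece attacks for W:
  WK@(2,5): attacks (2,4) (3,5) (1,5) (3,4) (1,4)
Union (5 distinct): (1,4) (1,5) (2,4) (3,4) (3,5)

Answer: 5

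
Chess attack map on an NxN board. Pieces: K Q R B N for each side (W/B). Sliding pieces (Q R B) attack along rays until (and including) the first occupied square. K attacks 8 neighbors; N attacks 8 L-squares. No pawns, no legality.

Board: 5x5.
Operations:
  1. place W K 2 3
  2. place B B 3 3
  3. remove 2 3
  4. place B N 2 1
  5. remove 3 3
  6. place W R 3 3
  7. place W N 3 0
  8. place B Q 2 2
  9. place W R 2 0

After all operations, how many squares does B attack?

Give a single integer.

Op 1: place WK@(2,3)
Op 2: place BB@(3,3)
Op 3: remove (2,3)
Op 4: place BN@(2,1)
Op 5: remove (3,3)
Op 6: place WR@(3,3)
Op 7: place WN@(3,0)
Op 8: place BQ@(2,2)
Op 9: place WR@(2,0)
Per-piece attacks for B:
  BN@(2,1): attacks (3,3) (4,2) (1,3) (0,2) (4,0) (0,0)
  BQ@(2,2): attacks (2,3) (2,4) (2,1) (3,2) (4,2) (1,2) (0,2) (3,3) (3,1) (4,0) (1,3) (0,4) (1,1) (0,0) [ray(0,-1) blocked at (2,1); ray(1,1) blocked at (3,3)]
Union (14 distinct): (0,0) (0,2) (0,4) (1,1) (1,2) (1,3) (2,1) (2,3) (2,4) (3,1) (3,2) (3,3) (4,0) (4,2)

Answer: 14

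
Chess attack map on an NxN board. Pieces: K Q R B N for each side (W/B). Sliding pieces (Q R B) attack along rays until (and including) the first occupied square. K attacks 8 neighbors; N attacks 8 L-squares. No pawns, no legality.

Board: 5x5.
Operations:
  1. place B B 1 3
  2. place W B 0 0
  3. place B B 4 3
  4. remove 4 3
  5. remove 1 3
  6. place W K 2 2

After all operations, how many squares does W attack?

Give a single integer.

Answer: 9

Derivation:
Op 1: place BB@(1,3)
Op 2: place WB@(0,0)
Op 3: place BB@(4,3)
Op 4: remove (4,3)
Op 5: remove (1,3)
Op 6: place WK@(2,2)
Per-piece attacks for W:
  WB@(0,0): attacks (1,1) (2,2) [ray(1,1) blocked at (2,2)]
  WK@(2,2): attacks (2,3) (2,1) (3,2) (1,2) (3,3) (3,1) (1,3) (1,1)
Union (9 distinct): (1,1) (1,2) (1,3) (2,1) (2,2) (2,3) (3,1) (3,2) (3,3)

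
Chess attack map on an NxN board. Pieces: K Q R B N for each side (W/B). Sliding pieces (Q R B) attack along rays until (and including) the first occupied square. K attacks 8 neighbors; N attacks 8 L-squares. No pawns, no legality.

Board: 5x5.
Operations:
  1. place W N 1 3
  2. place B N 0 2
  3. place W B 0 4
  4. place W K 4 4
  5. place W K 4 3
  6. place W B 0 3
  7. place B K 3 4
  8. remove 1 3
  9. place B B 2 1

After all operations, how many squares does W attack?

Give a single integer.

Op 1: place WN@(1,3)
Op 2: place BN@(0,2)
Op 3: place WB@(0,4)
Op 4: place WK@(4,4)
Op 5: place WK@(4,3)
Op 6: place WB@(0,3)
Op 7: place BK@(3,4)
Op 8: remove (1,3)
Op 9: place BB@(2,1)
Per-piece attacks for W:
  WB@(0,3): attacks (1,4) (1,2) (2,1) [ray(1,-1) blocked at (2,1)]
  WB@(0,4): attacks (1,3) (2,2) (3,1) (4,0)
  WK@(4,3): attacks (4,4) (4,2) (3,3) (3,4) (3,2)
  WK@(4,4): attacks (4,3) (3,4) (3,3)
Union (13 distinct): (1,2) (1,3) (1,4) (2,1) (2,2) (3,1) (3,2) (3,3) (3,4) (4,0) (4,2) (4,3) (4,4)

Answer: 13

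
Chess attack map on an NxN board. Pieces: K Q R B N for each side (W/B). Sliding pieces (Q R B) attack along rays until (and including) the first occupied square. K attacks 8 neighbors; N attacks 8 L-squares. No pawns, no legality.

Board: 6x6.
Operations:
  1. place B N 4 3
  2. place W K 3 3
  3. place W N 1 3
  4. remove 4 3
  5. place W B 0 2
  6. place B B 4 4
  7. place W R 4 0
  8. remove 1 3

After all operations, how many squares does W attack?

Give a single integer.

Answer: 17

Derivation:
Op 1: place BN@(4,3)
Op 2: place WK@(3,3)
Op 3: place WN@(1,3)
Op 4: remove (4,3)
Op 5: place WB@(0,2)
Op 6: place BB@(4,4)
Op 7: place WR@(4,0)
Op 8: remove (1,3)
Per-piece attacks for W:
  WB@(0,2): attacks (1,3) (2,4) (3,5) (1,1) (2,0)
  WK@(3,3): attacks (3,4) (3,2) (4,3) (2,3) (4,4) (4,2) (2,4) (2,2)
  WR@(4,0): attacks (4,1) (4,2) (4,3) (4,4) (5,0) (3,0) (2,0) (1,0) (0,0) [ray(0,1) blocked at (4,4)]
Union (17 distinct): (0,0) (1,0) (1,1) (1,3) (2,0) (2,2) (2,3) (2,4) (3,0) (3,2) (3,4) (3,5) (4,1) (4,2) (4,3) (4,4) (5,0)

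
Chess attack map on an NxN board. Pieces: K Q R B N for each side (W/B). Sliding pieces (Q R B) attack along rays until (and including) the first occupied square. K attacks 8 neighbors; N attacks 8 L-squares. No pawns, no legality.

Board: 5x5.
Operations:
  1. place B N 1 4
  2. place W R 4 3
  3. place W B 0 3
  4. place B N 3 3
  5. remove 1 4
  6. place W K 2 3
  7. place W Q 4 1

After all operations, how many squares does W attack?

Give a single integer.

Answer: 19

Derivation:
Op 1: place BN@(1,4)
Op 2: place WR@(4,3)
Op 3: place WB@(0,3)
Op 4: place BN@(3,3)
Op 5: remove (1,4)
Op 6: place WK@(2,3)
Op 7: place WQ@(4,1)
Per-piece attacks for W:
  WB@(0,3): attacks (1,4) (1,2) (2,1) (3,0)
  WK@(2,3): attacks (2,4) (2,2) (3,3) (1,3) (3,4) (3,2) (1,4) (1,2)
  WQ@(4,1): attacks (4,2) (4,3) (4,0) (3,1) (2,1) (1,1) (0,1) (3,2) (2,3) (3,0) [ray(0,1) blocked at (4,3); ray(-1,1) blocked at (2,3)]
  WR@(4,3): attacks (4,4) (4,2) (4,1) (3,3) [ray(0,-1) blocked at (4,1); ray(-1,0) blocked at (3,3)]
Union (19 distinct): (0,1) (1,1) (1,2) (1,3) (1,4) (2,1) (2,2) (2,3) (2,4) (3,0) (3,1) (3,2) (3,3) (3,4) (4,0) (4,1) (4,2) (4,3) (4,4)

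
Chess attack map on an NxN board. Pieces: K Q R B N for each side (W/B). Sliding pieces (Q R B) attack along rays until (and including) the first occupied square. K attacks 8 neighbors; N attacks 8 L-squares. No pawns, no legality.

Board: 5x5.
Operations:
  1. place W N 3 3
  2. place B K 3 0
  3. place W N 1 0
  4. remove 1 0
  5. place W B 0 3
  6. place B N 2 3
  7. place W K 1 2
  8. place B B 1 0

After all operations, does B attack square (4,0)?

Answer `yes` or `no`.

Answer: yes

Derivation:
Op 1: place WN@(3,3)
Op 2: place BK@(3,0)
Op 3: place WN@(1,0)
Op 4: remove (1,0)
Op 5: place WB@(0,3)
Op 6: place BN@(2,3)
Op 7: place WK@(1,2)
Op 8: place BB@(1,0)
Per-piece attacks for B:
  BB@(1,0): attacks (2,1) (3,2) (4,3) (0,1)
  BN@(2,3): attacks (4,4) (0,4) (3,1) (4,2) (1,1) (0,2)
  BK@(3,0): attacks (3,1) (4,0) (2,0) (4,1) (2,1)
B attacks (4,0): yes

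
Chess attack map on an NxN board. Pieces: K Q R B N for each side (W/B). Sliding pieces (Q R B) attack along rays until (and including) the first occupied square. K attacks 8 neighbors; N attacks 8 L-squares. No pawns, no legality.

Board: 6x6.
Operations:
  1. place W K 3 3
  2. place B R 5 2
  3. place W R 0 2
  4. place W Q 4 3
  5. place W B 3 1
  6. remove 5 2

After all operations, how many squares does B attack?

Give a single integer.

Answer: 0

Derivation:
Op 1: place WK@(3,3)
Op 2: place BR@(5,2)
Op 3: place WR@(0,2)
Op 4: place WQ@(4,3)
Op 5: place WB@(3,1)
Op 6: remove (5,2)
Per-piece attacks for B:
Union (0 distinct): (none)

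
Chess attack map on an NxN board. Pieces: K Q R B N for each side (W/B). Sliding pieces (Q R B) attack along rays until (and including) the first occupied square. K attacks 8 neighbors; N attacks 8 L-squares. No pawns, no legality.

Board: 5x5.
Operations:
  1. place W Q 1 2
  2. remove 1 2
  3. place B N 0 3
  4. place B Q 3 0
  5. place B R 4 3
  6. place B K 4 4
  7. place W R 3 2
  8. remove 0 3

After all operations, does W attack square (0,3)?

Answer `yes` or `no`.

Op 1: place WQ@(1,2)
Op 2: remove (1,2)
Op 3: place BN@(0,3)
Op 4: place BQ@(3,0)
Op 5: place BR@(4,3)
Op 6: place BK@(4,4)
Op 7: place WR@(3,2)
Op 8: remove (0,3)
Per-piece attacks for W:
  WR@(3,2): attacks (3,3) (3,4) (3,1) (3,0) (4,2) (2,2) (1,2) (0,2) [ray(0,-1) blocked at (3,0)]
W attacks (0,3): no

Answer: no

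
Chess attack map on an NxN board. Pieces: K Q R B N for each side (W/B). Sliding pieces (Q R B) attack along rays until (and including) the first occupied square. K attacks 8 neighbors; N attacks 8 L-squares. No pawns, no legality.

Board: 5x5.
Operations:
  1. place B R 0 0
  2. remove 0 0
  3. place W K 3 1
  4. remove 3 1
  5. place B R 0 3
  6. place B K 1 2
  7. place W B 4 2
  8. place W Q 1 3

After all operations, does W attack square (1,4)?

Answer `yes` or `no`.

Answer: yes

Derivation:
Op 1: place BR@(0,0)
Op 2: remove (0,0)
Op 3: place WK@(3,1)
Op 4: remove (3,1)
Op 5: place BR@(0,3)
Op 6: place BK@(1,2)
Op 7: place WB@(4,2)
Op 8: place WQ@(1,3)
Per-piece attacks for W:
  WQ@(1,3): attacks (1,4) (1,2) (2,3) (3,3) (4,3) (0,3) (2,4) (2,2) (3,1) (4,0) (0,4) (0,2) [ray(0,-1) blocked at (1,2); ray(-1,0) blocked at (0,3)]
  WB@(4,2): attacks (3,3) (2,4) (3,1) (2,0)
W attacks (1,4): yes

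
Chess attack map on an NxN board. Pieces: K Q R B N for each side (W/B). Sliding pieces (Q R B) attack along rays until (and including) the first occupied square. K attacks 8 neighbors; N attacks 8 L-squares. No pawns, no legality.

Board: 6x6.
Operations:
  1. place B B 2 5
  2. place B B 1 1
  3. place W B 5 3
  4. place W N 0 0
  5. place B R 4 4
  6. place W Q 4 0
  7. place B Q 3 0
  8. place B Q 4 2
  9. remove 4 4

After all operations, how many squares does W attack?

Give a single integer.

Answer: 13

Derivation:
Op 1: place BB@(2,5)
Op 2: place BB@(1,1)
Op 3: place WB@(5,3)
Op 4: place WN@(0,0)
Op 5: place BR@(4,4)
Op 6: place WQ@(4,0)
Op 7: place BQ@(3,0)
Op 8: place BQ@(4,2)
Op 9: remove (4,4)
Per-piece attacks for W:
  WN@(0,0): attacks (1,2) (2,1)
  WQ@(4,0): attacks (4,1) (4,2) (5,0) (3,0) (5,1) (3,1) (2,2) (1,3) (0,4) [ray(0,1) blocked at (4,2); ray(-1,0) blocked at (3,0)]
  WB@(5,3): attacks (4,4) (3,5) (4,2) [ray(-1,-1) blocked at (4,2)]
Union (13 distinct): (0,4) (1,2) (1,3) (2,1) (2,2) (3,0) (3,1) (3,5) (4,1) (4,2) (4,4) (5,0) (5,1)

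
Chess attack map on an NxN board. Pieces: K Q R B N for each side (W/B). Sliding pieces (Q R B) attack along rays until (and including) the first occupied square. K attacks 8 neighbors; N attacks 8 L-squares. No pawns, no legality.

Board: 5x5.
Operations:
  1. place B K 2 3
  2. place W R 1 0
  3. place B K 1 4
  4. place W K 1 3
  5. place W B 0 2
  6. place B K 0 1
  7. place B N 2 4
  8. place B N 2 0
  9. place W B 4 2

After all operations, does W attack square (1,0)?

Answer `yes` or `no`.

Op 1: place BK@(2,3)
Op 2: place WR@(1,0)
Op 3: place BK@(1,4)
Op 4: place WK@(1,3)
Op 5: place WB@(0,2)
Op 6: place BK@(0,1)
Op 7: place BN@(2,4)
Op 8: place BN@(2,0)
Op 9: place WB@(4,2)
Per-piece attacks for W:
  WB@(0,2): attacks (1,3) (1,1) (2,0) [ray(1,1) blocked at (1,3); ray(1,-1) blocked at (2,0)]
  WR@(1,0): attacks (1,1) (1,2) (1,3) (2,0) (0,0) [ray(0,1) blocked at (1,3); ray(1,0) blocked at (2,0)]
  WK@(1,3): attacks (1,4) (1,2) (2,3) (0,3) (2,4) (2,2) (0,4) (0,2)
  WB@(4,2): attacks (3,3) (2,4) (3,1) (2,0) [ray(-1,1) blocked at (2,4); ray(-1,-1) blocked at (2,0)]
W attacks (1,0): no

Answer: no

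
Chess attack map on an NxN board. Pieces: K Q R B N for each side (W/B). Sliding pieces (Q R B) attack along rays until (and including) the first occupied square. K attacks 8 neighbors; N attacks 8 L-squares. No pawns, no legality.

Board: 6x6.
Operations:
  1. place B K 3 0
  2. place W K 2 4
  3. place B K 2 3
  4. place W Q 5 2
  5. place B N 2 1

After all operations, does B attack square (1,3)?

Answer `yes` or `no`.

Op 1: place BK@(3,0)
Op 2: place WK@(2,4)
Op 3: place BK@(2,3)
Op 4: place WQ@(5,2)
Op 5: place BN@(2,1)
Per-piece attacks for B:
  BN@(2,1): attacks (3,3) (4,2) (1,3) (0,2) (4,0) (0,0)
  BK@(2,3): attacks (2,4) (2,2) (3,3) (1,3) (3,4) (3,2) (1,4) (1,2)
  BK@(3,0): attacks (3,1) (4,0) (2,0) (4,1) (2,1)
B attacks (1,3): yes

Answer: yes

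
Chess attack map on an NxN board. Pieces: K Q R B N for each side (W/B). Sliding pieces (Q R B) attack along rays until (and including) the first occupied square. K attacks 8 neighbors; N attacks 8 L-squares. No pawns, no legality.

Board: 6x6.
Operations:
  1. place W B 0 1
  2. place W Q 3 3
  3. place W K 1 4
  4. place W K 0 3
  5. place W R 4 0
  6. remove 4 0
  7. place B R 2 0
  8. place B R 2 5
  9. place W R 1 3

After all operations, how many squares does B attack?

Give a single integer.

Answer: 16

Derivation:
Op 1: place WB@(0,1)
Op 2: place WQ@(3,3)
Op 3: place WK@(1,4)
Op 4: place WK@(0,3)
Op 5: place WR@(4,0)
Op 6: remove (4,0)
Op 7: place BR@(2,0)
Op 8: place BR@(2,5)
Op 9: place WR@(1,3)
Per-piece attacks for B:
  BR@(2,0): attacks (2,1) (2,2) (2,3) (2,4) (2,5) (3,0) (4,0) (5,0) (1,0) (0,0) [ray(0,1) blocked at (2,5)]
  BR@(2,5): attacks (2,4) (2,3) (2,2) (2,1) (2,0) (3,5) (4,5) (5,5) (1,5) (0,5) [ray(0,-1) blocked at (2,0)]
Union (16 distinct): (0,0) (0,5) (1,0) (1,5) (2,0) (2,1) (2,2) (2,3) (2,4) (2,5) (3,0) (3,5) (4,0) (4,5) (5,0) (5,5)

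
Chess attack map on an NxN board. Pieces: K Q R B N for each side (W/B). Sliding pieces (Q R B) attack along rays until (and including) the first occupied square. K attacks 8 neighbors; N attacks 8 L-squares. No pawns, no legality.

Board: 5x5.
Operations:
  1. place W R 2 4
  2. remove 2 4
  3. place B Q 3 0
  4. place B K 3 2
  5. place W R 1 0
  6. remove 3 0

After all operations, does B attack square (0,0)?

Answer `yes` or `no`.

Answer: no

Derivation:
Op 1: place WR@(2,4)
Op 2: remove (2,4)
Op 3: place BQ@(3,0)
Op 4: place BK@(3,2)
Op 5: place WR@(1,0)
Op 6: remove (3,0)
Per-piece attacks for B:
  BK@(3,2): attacks (3,3) (3,1) (4,2) (2,2) (4,3) (4,1) (2,3) (2,1)
B attacks (0,0): no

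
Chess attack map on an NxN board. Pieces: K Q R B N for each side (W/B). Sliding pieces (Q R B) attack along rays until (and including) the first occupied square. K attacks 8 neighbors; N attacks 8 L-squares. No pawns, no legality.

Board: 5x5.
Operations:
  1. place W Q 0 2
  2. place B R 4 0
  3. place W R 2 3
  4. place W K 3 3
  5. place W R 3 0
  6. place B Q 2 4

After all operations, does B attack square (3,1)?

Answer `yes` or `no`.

Answer: no

Derivation:
Op 1: place WQ@(0,2)
Op 2: place BR@(4,0)
Op 3: place WR@(2,3)
Op 4: place WK@(3,3)
Op 5: place WR@(3,0)
Op 6: place BQ@(2,4)
Per-piece attacks for B:
  BQ@(2,4): attacks (2,3) (3,4) (4,4) (1,4) (0,4) (3,3) (1,3) (0,2) [ray(0,-1) blocked at (2,3); ray(1,-1) blocked at (3,3); ray(-1,-1) blocked at (0,2)]
  BR@(4,0): attacks (4,1) (4,2) (4,3) (4,4) (3,0) [ray(-1,0) blocked at (3,0)]
B attacks (3,1): no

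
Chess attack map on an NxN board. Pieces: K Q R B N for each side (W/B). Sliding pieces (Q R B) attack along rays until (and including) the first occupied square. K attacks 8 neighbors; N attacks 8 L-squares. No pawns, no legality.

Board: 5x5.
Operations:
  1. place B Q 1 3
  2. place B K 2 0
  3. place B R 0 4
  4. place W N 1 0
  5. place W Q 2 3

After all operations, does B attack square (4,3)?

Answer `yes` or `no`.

Op 1: place BQ@(1,3)
Op 2: place BK@(2,0)
Op 3: place BR@(0,4)
Op 4: place WN@(1,0)
Op 5: place WQ@(2,3)
Per-piece attacks for B:
  BR@(0,4): attacks (0,3) (0,2) (0,1) (0,0) (1,4) (2,4) (3,4) (4,4)
  BQ@(1,3): attacks (1,4) (1,2) (1,1) (1,0) (2,3) (0,3) (2,4) (2,2) (3,1) (4,0) (0,4) (0,2) [ray(0,-1) blocked at (1,0); ray(1,0) blocked at (2,3); ray(-1,1) blocked at (0,4)]
  BK@(2,0): attacks (2,1) (3,0) (1,0) (3,1) (1,1)
B attacks (4,3): no

Answer: no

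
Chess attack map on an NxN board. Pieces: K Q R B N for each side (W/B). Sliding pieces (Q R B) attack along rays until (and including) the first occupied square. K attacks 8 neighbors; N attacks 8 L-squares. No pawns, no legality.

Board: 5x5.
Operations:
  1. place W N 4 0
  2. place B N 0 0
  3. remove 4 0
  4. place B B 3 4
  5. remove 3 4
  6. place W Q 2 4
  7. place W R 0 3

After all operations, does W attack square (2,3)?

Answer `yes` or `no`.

Answer: yes

Derivation:
Op 1: place WN@(4,0)
Op 2: place BN@(0,0)
Op 3: remove (4,0)
Op 4: place BB@(3,4)
Op 5: remove (3,4)
Op 6: place WQ@(2,4)
Op 7: place WR@(0,3)
Per-piece attacks for W:
  WR@(0,3): attacks (0,4) (0,2) (0,1) (0,0) (1,3) (2,3) (3,3) (4,3) [ray(0,-1) blocked at (0,0)]
  WQ@(2,4): attacks (2,3) (2,2) (2,1) (2,0) (3,4) (4,4) (1,4) (0,4) (3,3) (4,2) (1,3) (0,2)
W attacks (2,3): yes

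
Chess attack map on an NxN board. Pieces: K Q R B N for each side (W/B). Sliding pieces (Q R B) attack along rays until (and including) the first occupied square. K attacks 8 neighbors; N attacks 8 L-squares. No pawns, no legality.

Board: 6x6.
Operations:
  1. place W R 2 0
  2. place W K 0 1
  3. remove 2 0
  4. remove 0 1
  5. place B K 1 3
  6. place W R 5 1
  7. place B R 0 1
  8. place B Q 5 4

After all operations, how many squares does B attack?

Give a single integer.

Answer: 24

Derivation:
Op 1: place WR@(2,0)
Op 2: place WK@(0,1)
Op 3: remove (2,0)
Op 4: remove (0,1)
Op 5: place BK@(1,3)
Op 6: place WR@(5,1)
Op 7: place BR@(0,1)
Op 8: place BQ@(5,4)
Per-piece attacks for B:
  BR@(0,1): attacks (0,2) (0,3) (0,4) (0,5) (0,0) (1,1) (2,1) (3,1) (4,1) (5,1) [ray(1,0) blocked at (5,1)]
  BK@(1,3): attacks (1,4) (1,2) (2,3) (0,3) (2,4) (2,2) (0,4) (0,2)
  BQ@(5,4): attacks (5,5) (5,3) (5,2) (5,1) (4,4) (3,4) (2,4) (1,4) (0,4) (4,5) (4,3) (3,2) (2,1) (1,0) [ray(0,-1) blocked at (5,1)]
Union (24 distinct): (0,0) (0,2) (0,3) (0,4) (0,5) (1,0) (1,1) (1,2) (1,4) (2,1) (2,2) (2,3) (2,4) (3,1) (3,2) (3,4) (4,1) (4,3) (4,4) (4,5) (5,1) (5,2) (5,3) (5,5)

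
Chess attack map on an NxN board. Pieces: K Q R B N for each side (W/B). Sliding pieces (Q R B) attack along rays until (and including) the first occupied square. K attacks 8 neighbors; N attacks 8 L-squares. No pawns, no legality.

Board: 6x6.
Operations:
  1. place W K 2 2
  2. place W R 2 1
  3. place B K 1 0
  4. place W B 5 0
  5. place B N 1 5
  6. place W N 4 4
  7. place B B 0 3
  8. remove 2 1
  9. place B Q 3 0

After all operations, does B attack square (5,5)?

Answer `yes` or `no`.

Answer: no

Derivation:
Op 1: place WK@(2,2)
Op 2: place WR@(2,1)
Op 3: place BK@(1,0)
Op 4: place WB@(5,0)
Op 5: place BN@(1,5)
Op 6: place WN@(4,4)
Op 7: place BB@(0,3)
Op 8: remove (2,1)
Op 9: place BQ@(3,0)
Per-piece attacks for B:
  BB@(0,3): attacks (1,4) (2,5) (1,2) (2,1) (3,0) [ray(1,-1) blocked at (3,0)]
  BK@(1,0): attacks (1,1) (2,0) (0,0) (2,1) (0,1)
  BN@(1,5): attacks (2,3) (3,4) (0,3)
  BQ@(3,0): attacks (3,1) (3,2) (3,3) (3,4) (3,5) (4,0) (5,0) (2,0) (1,0) (4,1) (5,2) (2,1) (1,2) (0,3) [ray(1,0) blocked at (5,0); ray(-1,0) blocked at (1,0); ray(-1,1) blocked at (0,3)]
B attacks (5,5): no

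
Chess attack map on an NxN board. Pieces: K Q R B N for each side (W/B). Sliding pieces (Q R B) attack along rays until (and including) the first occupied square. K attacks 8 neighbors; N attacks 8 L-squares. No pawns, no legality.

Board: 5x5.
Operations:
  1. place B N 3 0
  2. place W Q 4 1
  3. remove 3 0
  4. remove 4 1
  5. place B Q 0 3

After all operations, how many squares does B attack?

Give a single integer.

Op 1: place BN@(3,0)
Op 2: place WQ@(4,1)
Op 3: remove (3,0)
Op 4: remove (4,1)
Op 5: place BQ@(0,3)
Per-piece attacks for B:
  BQ@(0,3): attacks (0,4) (0,2) (0,1) (0,0) (1,3) (2,3) (3,3) (4,3) (1,4) (1,2) (2,1) (3,0)
Union (12 distinct): (0,0) (0,1) (0,2) (0,4) (1,2) (1,3) (1,4) (2,1) (2,3) (3,0) (3,3) (4,3)

Answer: 12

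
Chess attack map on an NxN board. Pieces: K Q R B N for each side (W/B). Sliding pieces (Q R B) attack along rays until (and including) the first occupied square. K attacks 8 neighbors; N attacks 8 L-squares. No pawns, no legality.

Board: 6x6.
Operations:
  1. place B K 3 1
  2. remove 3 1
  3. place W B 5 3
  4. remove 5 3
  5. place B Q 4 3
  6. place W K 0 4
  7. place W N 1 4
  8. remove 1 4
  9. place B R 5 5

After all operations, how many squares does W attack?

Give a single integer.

Answer: 5

Derivation:
Op 1: place BK@(3,1)
Op 2: remove (3,1)
Op 3: place WB@(5,3)
Op 4: remove (5,3)
Op 5: place BQ@(4,3)
Op 6: place WK@(0,4)
Op 7: place WN@(1,4)
Op 8: remove (1,4)
Op 9: place BR@(5,5)
Per-piece attacks for W:
  WK@(0,4): attacks (0,5) (0,3) (1,4) (1,5) (1,3)
Union (5 distinct): (0,3) (0,5) (1,3) (1,4) (1,5)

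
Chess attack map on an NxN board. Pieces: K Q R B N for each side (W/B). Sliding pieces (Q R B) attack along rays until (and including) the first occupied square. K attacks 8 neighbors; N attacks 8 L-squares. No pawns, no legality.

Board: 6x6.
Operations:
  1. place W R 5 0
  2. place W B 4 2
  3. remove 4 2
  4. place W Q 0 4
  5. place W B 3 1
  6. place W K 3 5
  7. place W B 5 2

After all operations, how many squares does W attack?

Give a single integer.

Op 1: place WR@(5,0)
Op 2: place WB@(4,2)
Op 3: remove (4,2)
Op 4: place WQ@(0,4)
Op 5: place WB@(3,1)
Op 6: place WK@(3,5)
Op 7: place WB@(5,2)
Per-piece attacks for W:
  WQ@(0,4): attacks (0,5) (0,3) (0,2) (0,1) (0,0) (1,4) (2,4) (3,4) (4,4) (5,4) (1,5) (1,3) (2,2) (3,1) [ray(1,-1) blocked at (3,1)]
  WB@(3,1): attacks (4,2) (5,3) (4,0) (2,2) (1,3) (0,4) (2,0) [ray(-1,1) blocked at (0,4)]
  WK@(3,5): attacks (3,4) (4,5) (2,5) (4,4) (2,4)
  WR@(5,0): attacks (5,1) (5,2) (4,0) (3,0) (2,0) (1,0) (0,0) [ray(0,1) blocked at (5,2)]
  WB@(5,2): attacks (4,3) (3,4) (2,5) (4,1) (3,0)
Union (27 distinct): (0,0) (0,1) (0,2) (0,3) (0,4) (0,5) (1,0) (1,3) (1,4) (1,5) (2,0) (2,2) (2,4) (2,5) (3,0) (3,1) (3,4) (4,0) (4,1) (4,2) (4,3) (4,4) (4,5) (5,1) (5,2) (5,3) (5,4)

Answer: 27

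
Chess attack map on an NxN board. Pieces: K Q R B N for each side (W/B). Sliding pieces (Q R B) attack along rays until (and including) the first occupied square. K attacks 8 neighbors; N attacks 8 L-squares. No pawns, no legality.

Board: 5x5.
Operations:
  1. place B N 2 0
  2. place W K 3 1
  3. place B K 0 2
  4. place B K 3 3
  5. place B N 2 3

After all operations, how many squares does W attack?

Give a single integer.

Answer: 8

Derivation:
Op 1: place BN@(2,0)
Op 2: place WK@(3,1)
Op 3: place BK@(0,2)
Op 4: place BK@(3,3)
Op 5: place BN@(2,3)
Per-piece attacks for W:
  WK@(3,1): attacks (3,2) (3,0) (4,1) (2,1) (4,2) (4,0) (2,2) (2,0)
Union (8 distinct): (2,0) (2,1) (2,2) (3,0) (3,2) (4,0) (4,1) (4,2)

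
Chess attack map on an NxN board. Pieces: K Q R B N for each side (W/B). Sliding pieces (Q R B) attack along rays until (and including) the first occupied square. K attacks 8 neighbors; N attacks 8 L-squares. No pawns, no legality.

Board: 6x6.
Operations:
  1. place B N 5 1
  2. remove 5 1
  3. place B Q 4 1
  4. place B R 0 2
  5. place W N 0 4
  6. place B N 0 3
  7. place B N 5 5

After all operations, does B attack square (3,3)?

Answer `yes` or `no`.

Answer: no

Derivation:
Op 1: place BN@(5,1)
Op 2: remove (5,1)
Op 3: place BQ@(4,1)
Op 4: place BR@(0,2)
Op 5: place WN@(0,4)
Op 6: place BN@(0,3)
Op 7: place BN@(5,5)
Per-piece attacks for B:
  BR@(0,2): attacks (0,3) (0,1) (0,0) (1,2) (2,2) (3,2) (4,2) (5,2) [ray(0,1) blocked at (0,3)]
  BN@(0,3): attacks (1,5) (2,4) (1,1) (2,2)
  BQ@(4,1): attacks (4,2) (4,3) (4,4) (4,5) (4,0) (5,1) (3,1) (2,1) (1,1) (0,1) (5,2) (5,0) (3,2) (2,3) (1,4) (0,5) (3,0)
  BN@(5,5): attacks (4,3) (3,4)
B attacks (3,3): no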